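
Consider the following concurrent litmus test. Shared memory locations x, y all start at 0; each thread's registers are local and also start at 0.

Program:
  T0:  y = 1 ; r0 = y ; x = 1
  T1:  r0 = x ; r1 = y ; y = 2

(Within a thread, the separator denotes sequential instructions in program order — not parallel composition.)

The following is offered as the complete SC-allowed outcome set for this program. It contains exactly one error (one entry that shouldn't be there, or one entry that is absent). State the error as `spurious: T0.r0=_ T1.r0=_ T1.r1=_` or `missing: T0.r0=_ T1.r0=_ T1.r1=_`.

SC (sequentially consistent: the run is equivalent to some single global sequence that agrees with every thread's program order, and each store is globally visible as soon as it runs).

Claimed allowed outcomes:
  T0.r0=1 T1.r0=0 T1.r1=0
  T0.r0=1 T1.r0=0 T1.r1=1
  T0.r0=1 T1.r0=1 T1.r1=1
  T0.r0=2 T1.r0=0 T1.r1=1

outcome vector order: (T0.r0,T1.r0,T1.r1)
SC: 5 outcomes — {1/0/0, 1/0/1, 1/1/1, 2/0/0, 2/0/1}
SC∖claimed = {2/0/0}

missing: T0.r0=2 T1.r0=0 T1.r1=0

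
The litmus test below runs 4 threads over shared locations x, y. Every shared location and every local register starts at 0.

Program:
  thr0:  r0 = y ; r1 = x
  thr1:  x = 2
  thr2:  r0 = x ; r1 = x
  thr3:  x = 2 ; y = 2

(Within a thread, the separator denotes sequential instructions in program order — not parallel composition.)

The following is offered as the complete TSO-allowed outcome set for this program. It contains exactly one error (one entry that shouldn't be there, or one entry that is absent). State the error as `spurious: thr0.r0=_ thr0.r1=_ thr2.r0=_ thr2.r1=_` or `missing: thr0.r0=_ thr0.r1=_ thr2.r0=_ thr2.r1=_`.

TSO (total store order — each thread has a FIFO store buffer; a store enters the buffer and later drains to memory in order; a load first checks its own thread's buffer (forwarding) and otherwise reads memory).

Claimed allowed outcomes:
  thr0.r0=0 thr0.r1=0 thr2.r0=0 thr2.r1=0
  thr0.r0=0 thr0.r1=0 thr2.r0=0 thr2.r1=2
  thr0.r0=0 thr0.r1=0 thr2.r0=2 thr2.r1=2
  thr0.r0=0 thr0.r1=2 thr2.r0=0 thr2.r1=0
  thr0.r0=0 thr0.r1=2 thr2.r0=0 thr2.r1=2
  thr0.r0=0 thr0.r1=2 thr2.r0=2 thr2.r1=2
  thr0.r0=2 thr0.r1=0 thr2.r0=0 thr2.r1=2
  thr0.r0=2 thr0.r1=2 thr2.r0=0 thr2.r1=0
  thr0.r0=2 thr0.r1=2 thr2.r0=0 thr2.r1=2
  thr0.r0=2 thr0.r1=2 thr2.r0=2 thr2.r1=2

outcome vector order: (thr0.r0,thr0.r1,thr2.r0,thr2.r1)
TSO (9): (0,0,0,0), (0,0,0,2), (0,0,2,2), (0,2,0,0), (0,2,0,2), (0,2,2,2), (2,2,0,0), (2,2,0,2), (2,2,2,2)
claimed∖TSO = {(2,0,0,2)}

spurious: thr0.r0=2 thr0.r1=0 thr2.r0=0 thr2.r1=2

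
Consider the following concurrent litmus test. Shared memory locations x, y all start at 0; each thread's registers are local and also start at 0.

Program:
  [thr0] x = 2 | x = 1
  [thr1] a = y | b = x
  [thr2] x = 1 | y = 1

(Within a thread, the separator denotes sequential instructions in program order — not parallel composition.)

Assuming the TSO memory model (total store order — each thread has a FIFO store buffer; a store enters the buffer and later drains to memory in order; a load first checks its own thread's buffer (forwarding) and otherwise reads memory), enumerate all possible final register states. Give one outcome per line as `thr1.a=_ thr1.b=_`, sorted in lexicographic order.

thr1.a=0 thr1.b=0
thr1.a=0 thr1.b=1
thr1.a=0 thr1.b=2
thr1.a=1 thr1.b=1
thr1.a=1 thr1.b=2

outcome vector order: (thr1.a,thr1.b)
|TSO outcomes| = 5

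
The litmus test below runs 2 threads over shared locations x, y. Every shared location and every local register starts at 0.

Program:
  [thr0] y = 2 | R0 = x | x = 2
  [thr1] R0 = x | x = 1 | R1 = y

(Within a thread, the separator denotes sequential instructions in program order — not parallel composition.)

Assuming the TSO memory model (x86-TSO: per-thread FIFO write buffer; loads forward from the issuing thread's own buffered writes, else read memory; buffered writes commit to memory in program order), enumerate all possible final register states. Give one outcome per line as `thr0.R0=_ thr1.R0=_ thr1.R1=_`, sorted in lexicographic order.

outcome vector order: (thr0.R0,thr1.R0,thr1.R1)
|TSO outcomes| = 5

thr0.R0=0 thr1.R0=0 thr1.R1=0
thr0.R0=0 thr1.R0=0 thr1.R1=2
thr0.R0=0 thr1.R0=2 thr1.R1=2
thr0.R0=1 thr1.R0=0 thr1.R1=0
thr0.R0=1 thr1.R0=0 thr1.R1=2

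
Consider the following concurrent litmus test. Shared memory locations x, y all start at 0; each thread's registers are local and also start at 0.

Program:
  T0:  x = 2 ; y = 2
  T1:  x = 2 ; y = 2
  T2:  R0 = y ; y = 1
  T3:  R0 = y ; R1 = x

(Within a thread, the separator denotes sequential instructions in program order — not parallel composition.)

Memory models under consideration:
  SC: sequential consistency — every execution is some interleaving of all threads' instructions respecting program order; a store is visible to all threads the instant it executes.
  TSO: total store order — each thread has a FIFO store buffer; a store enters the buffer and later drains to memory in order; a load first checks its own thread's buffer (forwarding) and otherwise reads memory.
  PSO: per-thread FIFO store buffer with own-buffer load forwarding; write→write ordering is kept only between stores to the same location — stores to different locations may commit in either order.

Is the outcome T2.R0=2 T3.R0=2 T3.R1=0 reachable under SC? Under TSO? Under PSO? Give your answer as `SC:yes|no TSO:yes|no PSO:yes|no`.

outcome vector order: (T2.R0,T3.R0,T3.R1)
[SC] allowed = {0/0/0, 0/0/2, 0/1/0, 0/1/2, 0/2/2, 2/0/0, 2/0/2, 2/1/2, 2/2/2}
[TSO] allowed = {0/0/0, 0/0/2, 0/1/0, 0/1/2, 0/2/2, 2/0/0, 2/0/2, 2/1/2, 2/2/2}
[PSO] allowed = {0/0/0, 0/0/2, 0/1/0, 0/1/2, 0/2/0, 0/2/2, 2/0/0, 2/0/2, 2/1/0, 2/1/2, 2/2/0, 2/2/2}
target 2/2/0 ∈ {PSO}

SC:no TSO:no PSO:yes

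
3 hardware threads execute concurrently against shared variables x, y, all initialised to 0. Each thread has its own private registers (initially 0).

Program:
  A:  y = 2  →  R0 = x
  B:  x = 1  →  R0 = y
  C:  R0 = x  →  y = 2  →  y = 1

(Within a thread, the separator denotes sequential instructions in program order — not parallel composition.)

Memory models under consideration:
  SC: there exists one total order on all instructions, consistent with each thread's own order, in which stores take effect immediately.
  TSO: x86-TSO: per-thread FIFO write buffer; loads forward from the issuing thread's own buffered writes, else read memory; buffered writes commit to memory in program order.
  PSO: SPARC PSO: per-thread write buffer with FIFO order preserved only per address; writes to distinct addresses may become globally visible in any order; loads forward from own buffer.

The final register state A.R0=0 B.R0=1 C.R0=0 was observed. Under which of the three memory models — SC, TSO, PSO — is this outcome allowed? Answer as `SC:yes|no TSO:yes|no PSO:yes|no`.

SC:yes TSO:yes PSO:yes

outcome vector order: (A.R0,B.R0,C.R0)
SC (10): (0,1,0) (0,1,1) (0,2,0) (0,2,1) (1,0,0) (1,0,1) (1,1,0) (1,1,1) (1,2,0) (1,2,1)
TSO (12): (0,0,0) (0,0,1) (0,1,0) (0,1,1) (0,2,0) (0,2,1) (1,0,0) (1,0,1) (1,1,0) (1,1,1) (1,2,0) (1,2,1)
PSO (12): (0,0,0) (0,0,1) (0,1,0) (0,1,1) (0,2,0) (0,2,1) (1,0,0) (1,0,1) (1,1,0) (1,1,1) (1,2,0) (1,2,1)
target (0,1,0) ∈ {SC,TSO,PSO}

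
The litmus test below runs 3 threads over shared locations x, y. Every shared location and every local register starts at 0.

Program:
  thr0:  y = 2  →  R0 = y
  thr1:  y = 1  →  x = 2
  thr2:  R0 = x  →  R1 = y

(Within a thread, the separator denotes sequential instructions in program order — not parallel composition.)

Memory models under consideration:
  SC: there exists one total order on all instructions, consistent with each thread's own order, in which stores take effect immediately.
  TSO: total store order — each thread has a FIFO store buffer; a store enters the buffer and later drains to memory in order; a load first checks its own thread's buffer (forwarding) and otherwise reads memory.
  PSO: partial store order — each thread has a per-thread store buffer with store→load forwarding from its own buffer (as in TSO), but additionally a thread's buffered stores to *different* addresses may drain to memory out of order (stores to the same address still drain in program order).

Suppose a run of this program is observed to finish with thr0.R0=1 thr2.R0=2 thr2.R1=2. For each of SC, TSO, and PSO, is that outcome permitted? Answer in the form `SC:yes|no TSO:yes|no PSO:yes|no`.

outcome vector order: (thr0.R0,thr2.R0,thr2.R1)
SC: 9 outcomes — {100 101 102 121 200 201 202 221 222}
TSO: 9 outcomes — {100 101 102 121 200 201 202 221 222}
PSO: 12 outcomes — {100 101 102 120 121 122 200 201 202 220 221 222}
target 122 ∈ {PSO}

SC:no TSO:no PSO:yes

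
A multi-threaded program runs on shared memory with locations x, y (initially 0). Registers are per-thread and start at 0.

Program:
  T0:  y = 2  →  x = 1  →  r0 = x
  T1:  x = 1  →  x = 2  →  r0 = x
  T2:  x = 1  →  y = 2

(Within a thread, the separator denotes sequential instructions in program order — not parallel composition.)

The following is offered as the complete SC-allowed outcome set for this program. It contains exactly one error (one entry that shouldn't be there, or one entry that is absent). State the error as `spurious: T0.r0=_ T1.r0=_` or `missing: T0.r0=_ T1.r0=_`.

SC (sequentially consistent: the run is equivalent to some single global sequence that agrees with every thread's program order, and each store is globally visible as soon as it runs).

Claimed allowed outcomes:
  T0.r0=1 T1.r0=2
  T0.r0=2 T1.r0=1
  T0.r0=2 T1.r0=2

missing: T0.r0=1 T1.r0=1

outcome vector order: (T0.r0,T1.r0)
[SC] allowed = {(1,1) (1,2) (2,1) (2,2)}
SC∖claimed = {(1,1)}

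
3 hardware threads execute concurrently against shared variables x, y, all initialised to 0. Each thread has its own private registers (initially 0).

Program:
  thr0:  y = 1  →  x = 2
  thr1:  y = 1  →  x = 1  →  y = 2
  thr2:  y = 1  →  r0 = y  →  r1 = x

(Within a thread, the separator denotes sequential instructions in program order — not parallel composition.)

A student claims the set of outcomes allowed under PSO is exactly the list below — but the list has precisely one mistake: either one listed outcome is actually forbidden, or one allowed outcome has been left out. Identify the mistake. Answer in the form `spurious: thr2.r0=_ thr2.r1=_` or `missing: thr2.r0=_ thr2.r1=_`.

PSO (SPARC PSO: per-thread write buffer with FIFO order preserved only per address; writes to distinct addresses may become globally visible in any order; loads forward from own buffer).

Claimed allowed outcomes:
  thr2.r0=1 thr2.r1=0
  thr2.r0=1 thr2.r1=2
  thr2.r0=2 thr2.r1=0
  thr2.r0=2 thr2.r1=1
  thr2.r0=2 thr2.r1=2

outcome vector order: (thr2.r0,thr2.r1)
PSO: 6 outcomes — {(1,0), (1,1), (1,2), (2,0), (2,1), (2,2)}
PSO∖claimed = {(1,1)}

missing: thr2.r0=1 thr2.r1=1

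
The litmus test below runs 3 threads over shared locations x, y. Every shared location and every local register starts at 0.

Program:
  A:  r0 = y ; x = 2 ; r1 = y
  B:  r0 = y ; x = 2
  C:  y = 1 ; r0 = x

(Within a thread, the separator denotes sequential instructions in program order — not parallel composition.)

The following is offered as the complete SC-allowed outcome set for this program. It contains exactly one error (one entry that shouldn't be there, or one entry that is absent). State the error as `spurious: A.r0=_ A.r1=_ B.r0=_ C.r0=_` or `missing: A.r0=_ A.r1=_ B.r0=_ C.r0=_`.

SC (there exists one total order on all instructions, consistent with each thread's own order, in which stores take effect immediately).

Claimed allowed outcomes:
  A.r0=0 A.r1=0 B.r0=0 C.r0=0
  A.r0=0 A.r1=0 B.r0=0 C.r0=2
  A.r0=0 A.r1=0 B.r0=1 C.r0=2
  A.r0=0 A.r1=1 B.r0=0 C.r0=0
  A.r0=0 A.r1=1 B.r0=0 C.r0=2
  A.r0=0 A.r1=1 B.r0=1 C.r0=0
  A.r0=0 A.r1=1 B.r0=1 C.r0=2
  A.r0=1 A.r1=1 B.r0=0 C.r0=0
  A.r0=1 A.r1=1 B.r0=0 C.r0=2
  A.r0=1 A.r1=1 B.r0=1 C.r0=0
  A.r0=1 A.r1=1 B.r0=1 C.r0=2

spurious: A.r0=0 A.r1=0 B.r0=0 C.r0=0

outcome vector order: (A.r0,A.r1,B.r0,C.r0)
SC (10): 0002; 0012; 0100; 0102; 0110; 0112; 1100; 1102; 1110; 1112
claimed∖SC = {0000}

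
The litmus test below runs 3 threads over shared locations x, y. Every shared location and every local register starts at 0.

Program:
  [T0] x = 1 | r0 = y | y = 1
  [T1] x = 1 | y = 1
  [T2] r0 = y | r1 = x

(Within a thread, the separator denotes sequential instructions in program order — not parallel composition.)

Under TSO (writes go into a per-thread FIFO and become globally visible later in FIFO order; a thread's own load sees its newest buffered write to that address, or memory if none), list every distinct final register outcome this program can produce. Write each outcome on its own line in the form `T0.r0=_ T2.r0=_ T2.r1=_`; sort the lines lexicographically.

outcome vector order: (T0.r0,T2.r0,T2.r1)
|TSO outcomes| = 6

T0.r0=0 T2.r0=0 T2.r1=0
T0.r0=0 T2.r0=0 T2.r1=1
T0.r0=0 T2.r0=1 T2.r1=1
T0.r0=1 T2.r0=0 T2.r1=0
T0.r0=1 T2.r0=0 T2.r1=1
T0.r0=1 T2.r0=1 T2.r1=1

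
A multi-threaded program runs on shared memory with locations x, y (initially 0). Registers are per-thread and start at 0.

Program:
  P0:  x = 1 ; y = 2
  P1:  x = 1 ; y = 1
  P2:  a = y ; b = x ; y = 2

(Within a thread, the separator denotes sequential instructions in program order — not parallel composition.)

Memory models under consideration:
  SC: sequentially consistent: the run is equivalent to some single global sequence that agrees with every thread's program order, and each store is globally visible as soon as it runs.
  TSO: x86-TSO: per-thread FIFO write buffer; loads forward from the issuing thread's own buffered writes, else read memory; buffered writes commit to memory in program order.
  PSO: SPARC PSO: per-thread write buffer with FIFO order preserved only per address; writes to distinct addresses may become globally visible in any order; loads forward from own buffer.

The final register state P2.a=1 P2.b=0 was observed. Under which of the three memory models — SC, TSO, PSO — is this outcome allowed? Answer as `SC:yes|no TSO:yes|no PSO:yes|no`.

outcome vector order: (P2.a,P2.b)
SC (4): <0 0> <0 1> <1 1> <2 1>
TSO (4): <0 0> <0 1> <1 1> <2 1>
PSO (6): <0 0> <0 1> <1 0> <1 1> <2 0> <2 1>
target <1 0> ∈ {PSO}

SC:no TSO:no PSO:yes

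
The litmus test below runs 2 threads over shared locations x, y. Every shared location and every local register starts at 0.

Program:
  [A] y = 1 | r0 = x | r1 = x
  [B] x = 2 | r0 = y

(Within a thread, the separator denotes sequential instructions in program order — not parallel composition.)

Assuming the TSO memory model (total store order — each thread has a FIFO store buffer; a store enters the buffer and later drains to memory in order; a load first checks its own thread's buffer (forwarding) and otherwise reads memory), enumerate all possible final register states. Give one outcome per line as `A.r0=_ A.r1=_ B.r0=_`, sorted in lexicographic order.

A.r0=0 A.r1=0 B.r0=0
A.r0=0 A.r1=0 B.r0=1
A.r0=0 A.r1=2 B.r0=0
A.r0=0 A.r1=2 B.r0=1
A.r0=2 A.r1=2 B.r0=0
A.r0=2 A.r1=2 B.r0=1

outcome vector order: (A.r0,A.r1,B.r0)
|TSO outcomes| = 6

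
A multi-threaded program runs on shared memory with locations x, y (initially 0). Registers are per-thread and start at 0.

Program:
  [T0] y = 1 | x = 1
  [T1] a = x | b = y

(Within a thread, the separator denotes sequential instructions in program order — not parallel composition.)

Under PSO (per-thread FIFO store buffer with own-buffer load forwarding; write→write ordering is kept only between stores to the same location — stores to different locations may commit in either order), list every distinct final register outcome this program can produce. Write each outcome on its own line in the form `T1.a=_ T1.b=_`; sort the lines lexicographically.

outcome vector order: (T1.a,T1.b)
|PSO outcomes| = 4

T1.a=0 T1.b=0
T1.a=0 T1.b=1
T1.a=1 T1.b=0
T1.a=1 T1.b=1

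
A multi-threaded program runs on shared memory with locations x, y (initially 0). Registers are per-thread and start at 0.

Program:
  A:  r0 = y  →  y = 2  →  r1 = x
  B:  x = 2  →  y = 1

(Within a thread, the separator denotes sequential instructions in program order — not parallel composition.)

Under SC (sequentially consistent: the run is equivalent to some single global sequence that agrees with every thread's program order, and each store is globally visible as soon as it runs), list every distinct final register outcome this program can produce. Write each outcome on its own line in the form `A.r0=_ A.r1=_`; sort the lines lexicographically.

outcome vector order: (A.r0,A.r1)
|SC outcomes| = 3

A.r0=0 A.r1=0
A.r0=0 A.r1=2
A.r0=1 A.r1=2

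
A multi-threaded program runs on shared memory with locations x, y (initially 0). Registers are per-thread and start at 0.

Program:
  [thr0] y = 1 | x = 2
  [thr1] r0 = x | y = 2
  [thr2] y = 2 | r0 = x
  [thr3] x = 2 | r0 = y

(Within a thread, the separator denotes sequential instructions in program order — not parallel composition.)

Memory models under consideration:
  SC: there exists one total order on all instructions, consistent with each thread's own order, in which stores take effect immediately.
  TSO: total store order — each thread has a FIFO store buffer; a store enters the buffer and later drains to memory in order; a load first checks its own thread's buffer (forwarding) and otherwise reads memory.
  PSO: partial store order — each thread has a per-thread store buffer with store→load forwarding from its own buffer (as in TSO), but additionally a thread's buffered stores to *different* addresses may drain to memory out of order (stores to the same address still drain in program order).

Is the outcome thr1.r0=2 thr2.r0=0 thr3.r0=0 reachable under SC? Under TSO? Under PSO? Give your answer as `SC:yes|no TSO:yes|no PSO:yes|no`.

SC:no TSO:yes PSO:yes

outcome vector order: (thr1.r0,thr2.r0,thr3.r0)
under SC → 001 002 020 021 022 201 202 220 221 222
under TSO → 000 001 002 020 021 022 200 201 202 220 221 222
under PSO → 000 001 002 020 021 022 200 201 202 220 221 222
target 200 ∈ {TSO,PSO}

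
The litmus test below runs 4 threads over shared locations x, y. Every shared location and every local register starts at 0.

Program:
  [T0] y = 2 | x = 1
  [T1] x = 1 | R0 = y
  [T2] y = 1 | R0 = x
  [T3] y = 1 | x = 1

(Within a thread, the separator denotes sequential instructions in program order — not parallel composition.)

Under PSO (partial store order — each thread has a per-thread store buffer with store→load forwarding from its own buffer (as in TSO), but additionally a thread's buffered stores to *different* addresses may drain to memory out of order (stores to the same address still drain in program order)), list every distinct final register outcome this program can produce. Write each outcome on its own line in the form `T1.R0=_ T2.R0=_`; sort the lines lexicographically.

T1.R0=0 T2.R0=0
T1.R0=0 T2.R0=1
T1.R0=1 T2.R0=0
T1.R0=1 T2.R0=1
T1.R0=2 T2.R0=0
T1.R0=2 T2.R0=1

outcome vector order: (T1.R0,T2.R0)
|PSO outcomes| = 6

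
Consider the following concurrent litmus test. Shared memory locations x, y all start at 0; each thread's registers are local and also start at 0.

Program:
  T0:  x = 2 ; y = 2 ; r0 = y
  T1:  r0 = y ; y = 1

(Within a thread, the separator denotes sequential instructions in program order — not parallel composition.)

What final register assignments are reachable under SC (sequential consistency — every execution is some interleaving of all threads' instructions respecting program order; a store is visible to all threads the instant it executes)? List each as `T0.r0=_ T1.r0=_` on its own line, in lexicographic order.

T0.r0=1 T1.r0=0
T0.r0=1 T1.r0=2
T0.r0=2 T1.r0=0
T0.r0=2 T1.r0=2

outcome vector order: (T0.r0,T1.r0)
|SC outcomes| = 4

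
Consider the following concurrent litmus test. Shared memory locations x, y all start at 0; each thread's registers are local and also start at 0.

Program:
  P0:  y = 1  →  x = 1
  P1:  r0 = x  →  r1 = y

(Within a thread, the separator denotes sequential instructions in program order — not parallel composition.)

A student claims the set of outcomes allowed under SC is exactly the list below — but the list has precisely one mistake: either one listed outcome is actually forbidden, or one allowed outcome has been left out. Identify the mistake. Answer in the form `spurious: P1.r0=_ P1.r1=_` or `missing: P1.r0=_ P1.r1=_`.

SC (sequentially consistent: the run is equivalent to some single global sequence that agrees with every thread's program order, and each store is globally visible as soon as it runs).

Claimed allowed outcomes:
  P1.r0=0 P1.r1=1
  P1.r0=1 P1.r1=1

outcome vector order: (P1.r0,P1.r1)
under SC → (0,0) (0,1) (1,1)
SC∖claimed = {(0,0)}

missing: P1.r0=0 P1.r1=0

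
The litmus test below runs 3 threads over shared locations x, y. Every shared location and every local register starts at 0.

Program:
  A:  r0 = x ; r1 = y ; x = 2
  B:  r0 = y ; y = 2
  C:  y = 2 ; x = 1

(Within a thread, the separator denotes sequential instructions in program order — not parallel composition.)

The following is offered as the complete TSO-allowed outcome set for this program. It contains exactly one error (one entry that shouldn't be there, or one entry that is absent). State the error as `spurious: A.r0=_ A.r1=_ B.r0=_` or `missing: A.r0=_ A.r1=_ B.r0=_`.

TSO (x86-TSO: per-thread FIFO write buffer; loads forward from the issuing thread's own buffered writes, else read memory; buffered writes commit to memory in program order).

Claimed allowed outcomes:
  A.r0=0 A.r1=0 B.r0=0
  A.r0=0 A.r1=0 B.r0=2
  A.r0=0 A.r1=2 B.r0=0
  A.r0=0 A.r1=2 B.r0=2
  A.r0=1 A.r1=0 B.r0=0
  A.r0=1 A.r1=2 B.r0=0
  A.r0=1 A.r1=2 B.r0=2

spurious: A.r0=1 A.r1=0 B.r0=0

outcome vector order: (A.r0,A.r1,B.r0)
[TSO] allowed = {(0,0,0) (0,0,2) (0,2,0) (0,2,2) (1,2,0) (1,2,2)}
claimed∖TSO = {(1,0,0)}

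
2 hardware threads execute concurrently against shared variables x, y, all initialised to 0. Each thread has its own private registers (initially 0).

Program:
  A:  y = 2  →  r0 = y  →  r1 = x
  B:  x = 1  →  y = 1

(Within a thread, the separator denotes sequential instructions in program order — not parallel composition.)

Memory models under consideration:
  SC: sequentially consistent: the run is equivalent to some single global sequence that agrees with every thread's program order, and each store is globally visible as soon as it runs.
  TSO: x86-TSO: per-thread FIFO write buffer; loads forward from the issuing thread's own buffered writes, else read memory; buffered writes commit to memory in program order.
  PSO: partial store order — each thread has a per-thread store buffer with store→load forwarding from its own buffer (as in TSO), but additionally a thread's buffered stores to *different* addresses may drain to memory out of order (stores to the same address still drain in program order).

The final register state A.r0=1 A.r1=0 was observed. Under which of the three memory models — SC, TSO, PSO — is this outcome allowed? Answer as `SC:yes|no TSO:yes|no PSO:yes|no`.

SC:no TSO:no PSO:yes

outcome vector order: (A.r0,A.r1)
under SC → 11, 20, 21
under TSO → 11, 20, 21
under PSO → 10, 11, 20, 21
target 10 ∈ {PSO}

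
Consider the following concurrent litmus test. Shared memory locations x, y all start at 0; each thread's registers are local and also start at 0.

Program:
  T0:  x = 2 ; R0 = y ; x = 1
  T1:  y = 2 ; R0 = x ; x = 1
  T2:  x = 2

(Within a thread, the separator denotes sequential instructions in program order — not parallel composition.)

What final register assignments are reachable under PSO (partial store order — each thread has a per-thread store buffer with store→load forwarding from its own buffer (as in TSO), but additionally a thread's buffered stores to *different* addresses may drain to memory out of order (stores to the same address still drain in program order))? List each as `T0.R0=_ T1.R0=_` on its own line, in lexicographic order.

outcome vector order: (T0.R0,T1.R0)
|PSO outcomes| = 6

T0.R0=0 T1.R0=0
T0.R0=0 T1.R0=1
T0.R0=0 T1.R0=2
T0.R0=2 T1.R0=0
T0.R0=2 T1.R0=1
T0.R0=2 T1.R0=2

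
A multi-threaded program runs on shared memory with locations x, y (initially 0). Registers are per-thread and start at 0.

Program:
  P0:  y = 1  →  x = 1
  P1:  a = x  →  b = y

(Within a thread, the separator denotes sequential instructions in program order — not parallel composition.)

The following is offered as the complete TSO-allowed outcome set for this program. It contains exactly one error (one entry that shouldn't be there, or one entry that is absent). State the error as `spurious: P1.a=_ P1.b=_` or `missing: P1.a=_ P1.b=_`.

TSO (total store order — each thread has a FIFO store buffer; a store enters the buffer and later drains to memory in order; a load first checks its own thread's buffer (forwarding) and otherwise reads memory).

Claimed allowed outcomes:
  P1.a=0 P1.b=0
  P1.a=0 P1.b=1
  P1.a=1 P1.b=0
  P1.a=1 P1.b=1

outcome vector order: (P1.a,P1.b)
[TSO] allowed = {<0 0>; <0 1>; <1 1>}
claimed∖TSO = {<1 0>}

spurious: P1.a=1 P1.b=0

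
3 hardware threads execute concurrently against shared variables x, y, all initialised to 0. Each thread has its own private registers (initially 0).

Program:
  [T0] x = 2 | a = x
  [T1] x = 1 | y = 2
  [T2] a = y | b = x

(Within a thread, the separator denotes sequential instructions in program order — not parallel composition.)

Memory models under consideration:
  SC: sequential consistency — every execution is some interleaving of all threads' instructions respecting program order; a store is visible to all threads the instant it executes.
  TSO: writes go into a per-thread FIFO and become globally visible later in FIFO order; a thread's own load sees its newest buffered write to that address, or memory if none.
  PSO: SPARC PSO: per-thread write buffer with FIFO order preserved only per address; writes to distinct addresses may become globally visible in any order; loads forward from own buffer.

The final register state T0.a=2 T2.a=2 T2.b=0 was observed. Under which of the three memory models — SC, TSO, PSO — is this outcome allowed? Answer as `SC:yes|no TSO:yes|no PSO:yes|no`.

outcome vector order: (T0.a,T2.a,T2.b)
under SC → (1,0,0) (1,0,1) (1,0,2) (1,2,1) (2,0,0) (2,0,1) (2,0,2) (2,2,1) (2,2,2)
under TSO → (1,0,0) (1,0,1) (1,0,2) (1,2,1) (2,0,0) (2,0,1) (2,0,2) (2,2,1) (2,2,2)
under PSO → (1,0,0) (1,0,1) (1,0,2) (1,2,0) (1,2,1) (1,2,2) (2,0,0) (2,0,1) (2,0,2) (2,2,0) (2,2,1) (2,2,2)
target (2,2,0) ∈ {PSO}

SC:no TSO:no PSO:yes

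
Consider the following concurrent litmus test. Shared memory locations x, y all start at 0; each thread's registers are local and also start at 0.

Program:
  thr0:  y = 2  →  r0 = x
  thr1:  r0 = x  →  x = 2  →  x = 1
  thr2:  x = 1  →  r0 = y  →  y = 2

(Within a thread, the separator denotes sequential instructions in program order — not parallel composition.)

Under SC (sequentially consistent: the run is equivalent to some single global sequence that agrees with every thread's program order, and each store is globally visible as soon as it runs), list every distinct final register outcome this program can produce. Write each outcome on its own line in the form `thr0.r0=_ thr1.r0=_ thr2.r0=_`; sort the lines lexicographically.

outcome vector order: (thr0.r0,thr1.r0,thr2.r0)
|SC outcomes| = 10

thr0.r0=0 thr1.r0=0 thr2.r0=2
thr0.r0=0 thr1.r0=1 thr2.r0=2
thr0.r0=1 thr1.r0=0 thr2.r0=0
thr0.r0=1 thr1.r0=0 thr2.r0=2
thr0.r0=1 thr1.r0=1 thr2.r0=0
thr0.r0=1 thr1.r0=1 thr2.r0=2
thr0.r0=2 thr1.r0=0 thr2.r0=0
thr0.r0=2 thr1.r0=0 thr2.r0=2
thr0.r0=2 thr1.r0=1 thr2.r0=0
thr0.r0=2 thr1.r0=1 thr2.r0=2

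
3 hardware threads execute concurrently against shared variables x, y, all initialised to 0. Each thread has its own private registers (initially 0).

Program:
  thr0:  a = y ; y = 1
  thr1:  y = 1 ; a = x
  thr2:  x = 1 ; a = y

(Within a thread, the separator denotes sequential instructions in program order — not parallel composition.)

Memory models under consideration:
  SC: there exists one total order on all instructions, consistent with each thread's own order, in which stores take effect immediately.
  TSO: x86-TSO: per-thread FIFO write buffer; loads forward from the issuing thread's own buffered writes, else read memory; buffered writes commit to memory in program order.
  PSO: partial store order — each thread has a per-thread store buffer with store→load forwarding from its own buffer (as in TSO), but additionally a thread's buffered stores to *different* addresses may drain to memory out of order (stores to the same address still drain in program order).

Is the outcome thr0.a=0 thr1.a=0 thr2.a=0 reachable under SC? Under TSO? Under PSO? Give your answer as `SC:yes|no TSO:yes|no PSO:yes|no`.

SC:no TSO:yes PSO:yes

outcome vector order: (thr0.a,thr1.a,thr2.a)
SC (6): <0 0 1> <0 1 0> <0 1 1> <1 0 1> <1 1 0> <1 1 1>
TSO (8): <0 0 0> <0 0 1> <0 1 0> <0 1 1> <1 0 0> <1 0 1> <1 1 0> <1 1 1>
PSO (8): <0 0 0> <0 0 1> <0 1 0> <0 1 1> <1 0 0> <1 0 1> <1 1 0> <1 1 1>
target <0 0 0> ∈ {TSO,PSO}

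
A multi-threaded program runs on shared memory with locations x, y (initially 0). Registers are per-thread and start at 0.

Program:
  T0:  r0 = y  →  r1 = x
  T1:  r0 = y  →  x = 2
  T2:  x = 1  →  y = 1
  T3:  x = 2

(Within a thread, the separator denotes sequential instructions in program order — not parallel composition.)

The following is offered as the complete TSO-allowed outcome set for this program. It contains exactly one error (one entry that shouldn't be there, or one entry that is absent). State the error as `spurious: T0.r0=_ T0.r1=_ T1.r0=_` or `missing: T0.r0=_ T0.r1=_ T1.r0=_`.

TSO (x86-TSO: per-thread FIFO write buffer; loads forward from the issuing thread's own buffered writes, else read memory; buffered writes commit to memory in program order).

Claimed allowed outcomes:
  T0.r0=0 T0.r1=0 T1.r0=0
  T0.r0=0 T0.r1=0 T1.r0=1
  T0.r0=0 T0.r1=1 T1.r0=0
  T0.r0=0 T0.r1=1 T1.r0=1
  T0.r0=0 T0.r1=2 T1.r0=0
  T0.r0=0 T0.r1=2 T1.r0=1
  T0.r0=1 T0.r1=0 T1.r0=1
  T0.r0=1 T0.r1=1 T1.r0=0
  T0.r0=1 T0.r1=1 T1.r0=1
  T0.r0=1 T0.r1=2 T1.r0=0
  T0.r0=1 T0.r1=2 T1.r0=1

spurious: T0.r0=1 T0.r1=0 T1.r0=1

outcome vector order: (T0.r0,T0.r1,T1.r0)
under TSO → 0/0/0, 0/0/1, 0/1/0, 0/1/1, 0/2/0, 0/2/1, 1/1/0, 1/1/1, 1/2/0, 1/2/1
claimed∖TSO = {1/0/1}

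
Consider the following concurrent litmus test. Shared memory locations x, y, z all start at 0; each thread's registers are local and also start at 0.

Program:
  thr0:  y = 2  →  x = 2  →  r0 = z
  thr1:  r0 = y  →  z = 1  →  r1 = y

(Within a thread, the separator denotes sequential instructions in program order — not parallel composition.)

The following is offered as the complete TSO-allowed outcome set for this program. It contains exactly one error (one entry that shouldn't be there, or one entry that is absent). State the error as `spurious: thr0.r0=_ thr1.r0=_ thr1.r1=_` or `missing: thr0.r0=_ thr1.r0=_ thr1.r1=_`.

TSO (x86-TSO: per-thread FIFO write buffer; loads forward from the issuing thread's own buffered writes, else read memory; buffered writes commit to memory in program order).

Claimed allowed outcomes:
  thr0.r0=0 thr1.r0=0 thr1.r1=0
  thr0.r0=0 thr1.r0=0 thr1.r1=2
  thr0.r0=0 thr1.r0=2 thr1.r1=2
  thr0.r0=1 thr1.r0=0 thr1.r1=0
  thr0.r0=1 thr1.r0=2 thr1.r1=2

missing: thr0.r0=1 thr1.r0=0 thr1.r1=2

outcome vector order: (thr0.r0,thr1.r0,thr1.r1)
TSO (6): (0,0,0); (0,0,2); (0,2,2); (1,0,0); (1,0,2); (1,2,2)
TSO∖claimed = {(1,0,2)}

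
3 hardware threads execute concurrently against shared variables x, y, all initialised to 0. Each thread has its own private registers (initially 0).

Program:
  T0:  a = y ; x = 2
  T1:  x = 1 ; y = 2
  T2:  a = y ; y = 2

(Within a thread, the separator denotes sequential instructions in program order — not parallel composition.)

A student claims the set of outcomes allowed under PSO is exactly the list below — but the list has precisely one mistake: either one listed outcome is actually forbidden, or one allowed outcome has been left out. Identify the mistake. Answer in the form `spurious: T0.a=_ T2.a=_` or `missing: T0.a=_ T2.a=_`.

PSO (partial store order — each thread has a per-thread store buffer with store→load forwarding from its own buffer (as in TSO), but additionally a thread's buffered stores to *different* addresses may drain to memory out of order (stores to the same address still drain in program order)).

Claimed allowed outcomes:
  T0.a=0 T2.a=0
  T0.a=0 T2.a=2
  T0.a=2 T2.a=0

outcome vector order: (T0.a,T2.a)
PSO (4): 0/0; 0/2; 2/0; 2/2
PSO∖claimed = {2/2}

missing: T0.a=2 T2.a=2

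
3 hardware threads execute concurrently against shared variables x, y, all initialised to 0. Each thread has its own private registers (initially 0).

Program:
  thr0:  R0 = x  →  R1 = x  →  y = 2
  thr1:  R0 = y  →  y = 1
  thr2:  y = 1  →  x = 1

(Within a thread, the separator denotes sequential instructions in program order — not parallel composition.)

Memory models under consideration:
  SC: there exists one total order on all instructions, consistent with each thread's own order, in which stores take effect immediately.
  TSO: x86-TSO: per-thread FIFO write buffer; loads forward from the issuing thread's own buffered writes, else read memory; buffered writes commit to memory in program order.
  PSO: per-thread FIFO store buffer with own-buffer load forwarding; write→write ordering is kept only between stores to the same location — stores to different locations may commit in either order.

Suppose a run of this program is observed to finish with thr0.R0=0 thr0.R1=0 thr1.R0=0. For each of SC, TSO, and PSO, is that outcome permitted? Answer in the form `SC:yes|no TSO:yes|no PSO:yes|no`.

outcome vector order: (thr0.R0,thr0.R1,thr1.R0)
SC (9): <0 0 0>, <0 0 1>, <0 0 2>, <0 1 0>, <0 1 1>, <0 1 2>, <1 1 0>, <1 1 1>, <1 1 2>
TSO (9): <0 0 0>, <0 0 1>, <0 0 2>, <0 1 0>, <0 1 1>, <0 1 2>, <1 1 0>, <1 1 1>, <1 1 2>
PSO (9): <0 0 0>, <0 0 1>, <0 0 2>, <0 1 0>, <0 1 1>, <0 1 2>, <1 1 0>, <1 1 1>, <1 1 2>
target <0 0 0> ∈ {SC,TSO,PSO}

SC:yes TSO:yes PSO:yes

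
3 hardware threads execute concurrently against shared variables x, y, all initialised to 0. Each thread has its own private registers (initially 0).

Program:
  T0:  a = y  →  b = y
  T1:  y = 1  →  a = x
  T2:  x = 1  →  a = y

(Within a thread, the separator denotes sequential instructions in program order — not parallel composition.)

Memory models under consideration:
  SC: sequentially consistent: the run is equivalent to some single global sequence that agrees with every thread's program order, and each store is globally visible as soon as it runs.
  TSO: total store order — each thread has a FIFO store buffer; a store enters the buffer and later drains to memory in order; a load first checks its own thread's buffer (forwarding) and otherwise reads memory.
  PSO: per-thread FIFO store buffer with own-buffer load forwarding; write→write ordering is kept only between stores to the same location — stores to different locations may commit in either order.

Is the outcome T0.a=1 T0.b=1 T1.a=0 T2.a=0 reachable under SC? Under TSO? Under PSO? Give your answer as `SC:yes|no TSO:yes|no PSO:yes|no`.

SC:no TSO:yes PSO:yes

outcome vector order: (T0.a,T0.b,T1.a,T2.a)
SC: 9 outcomes — {0001, 0010, 0011, 0101, 0110, 0111, 1101, 1110, 1111}
TSO: 12 outcomes — {0000, 0001, 0010, 0011, 0100, 0101, 0110, 0111, 1100, 1101, 1110, 1111}
PSO: 12 outcomes — {0000, 0001, 0010, 0011, 0100, 0101, 0110, 0111, 1100, 1101, 1110, 1111}
target 1100 ∈ {TSO,PSO}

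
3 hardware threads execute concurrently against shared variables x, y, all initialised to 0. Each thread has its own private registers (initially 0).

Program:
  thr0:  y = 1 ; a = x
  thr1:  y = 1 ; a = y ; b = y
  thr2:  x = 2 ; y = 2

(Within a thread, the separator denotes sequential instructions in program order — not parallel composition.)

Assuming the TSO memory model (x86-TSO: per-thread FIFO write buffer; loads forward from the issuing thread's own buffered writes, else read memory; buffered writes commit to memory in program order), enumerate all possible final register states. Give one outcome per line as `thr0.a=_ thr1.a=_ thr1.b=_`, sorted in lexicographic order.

thr0.a=0 thr1.a=1 thr1.b=1
thr0.a=0 thr1.a=1 thr1.b=2
thr0.a=0 thr1.a=2 thr1.b=1
thr0.a=0 thr1.a=2 thr1.b=2
thr0.a=2 thr1.a=1 thr1.b=1
thr0.a=2 thr1.a=1 thr1.b=2
thr0.a=2 thr1.a=2 thr1.b=1
thr0.a=2 thr1.a=2 thr1.b=2

outcome vector order: (thr0.a,thr1.a,thr1.b)
|TSO outcomes| = 8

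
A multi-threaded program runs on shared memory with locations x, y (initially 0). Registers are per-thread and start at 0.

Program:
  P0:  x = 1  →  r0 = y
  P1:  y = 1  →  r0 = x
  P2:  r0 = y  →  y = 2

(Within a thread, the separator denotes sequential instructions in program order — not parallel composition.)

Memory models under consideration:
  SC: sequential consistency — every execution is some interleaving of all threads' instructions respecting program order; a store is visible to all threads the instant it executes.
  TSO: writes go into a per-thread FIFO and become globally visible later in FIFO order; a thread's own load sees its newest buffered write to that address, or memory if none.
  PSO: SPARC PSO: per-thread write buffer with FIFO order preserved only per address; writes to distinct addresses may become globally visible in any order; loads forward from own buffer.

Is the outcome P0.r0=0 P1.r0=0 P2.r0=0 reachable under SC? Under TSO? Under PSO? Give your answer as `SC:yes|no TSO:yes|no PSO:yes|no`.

outcome vector order: (P0.r0,P1.r0,P2.r0)
SC: 10 outcomes — {<0 1 0> <0 1 1> <1 0 0> <1 0 1> <1 1 0> <1 1 1> <2 0 0> <2 0 1> <2 1 0> <2 1 1>}
TSO: 12 outcomes — {<0 0 0> <0 0 1> <0 1 0> <0 1 1> <1 0 0> <1 0 1> <1 1 0> <1 1 1> <2 0 0> <2 0 1> <2 1 0> <2 1 1>}
PSO: 12 outcomes — {<0 0 0> <0 0 1> <0 1 0> <0 1 1> <1 0 0> <1 0 1> <1 1 0> <1 1 1> <2 0 0> <2 0 1> <2 1 0> <2 1 1>}
target <0 0 0> ∈ {TSO,PSO}

SC:no TSO:yes PSO:yes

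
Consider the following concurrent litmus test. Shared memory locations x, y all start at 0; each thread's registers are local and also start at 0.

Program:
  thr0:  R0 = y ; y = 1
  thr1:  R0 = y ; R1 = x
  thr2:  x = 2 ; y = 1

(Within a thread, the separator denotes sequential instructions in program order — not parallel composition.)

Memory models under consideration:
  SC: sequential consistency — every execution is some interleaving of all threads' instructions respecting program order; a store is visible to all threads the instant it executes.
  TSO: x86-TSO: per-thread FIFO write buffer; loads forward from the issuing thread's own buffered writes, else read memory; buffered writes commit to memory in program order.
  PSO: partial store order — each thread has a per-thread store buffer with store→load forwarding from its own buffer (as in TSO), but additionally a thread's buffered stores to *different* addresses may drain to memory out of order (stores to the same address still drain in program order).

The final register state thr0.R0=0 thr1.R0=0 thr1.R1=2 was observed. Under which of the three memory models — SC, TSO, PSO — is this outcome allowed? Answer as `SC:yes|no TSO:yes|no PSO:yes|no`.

outcome vector order: (thr0.R0,thr1.R0,thr1.R1)
[SC] allowed = {<0 0 0> <0 0 2> <0 1 0> <0 1 2> <1 0 0> <1 0 2> <1 1 2>}
[TSO] allowed = {<0 0 0> <0 0 2> <0 1 0> <0 1 2> <1 0 0> <1 0 2> <1 1 2>}
[PSO] allowed = {<0 0 0> <0 0 2> <0 1 0> <0 1 2> <1 0 0> <1 0 2> <1 1 0> <1 1 2>}
target <0 0 2> ∈ {SC,TSO,PSO}

SC:yes TSO:yes PSO:yes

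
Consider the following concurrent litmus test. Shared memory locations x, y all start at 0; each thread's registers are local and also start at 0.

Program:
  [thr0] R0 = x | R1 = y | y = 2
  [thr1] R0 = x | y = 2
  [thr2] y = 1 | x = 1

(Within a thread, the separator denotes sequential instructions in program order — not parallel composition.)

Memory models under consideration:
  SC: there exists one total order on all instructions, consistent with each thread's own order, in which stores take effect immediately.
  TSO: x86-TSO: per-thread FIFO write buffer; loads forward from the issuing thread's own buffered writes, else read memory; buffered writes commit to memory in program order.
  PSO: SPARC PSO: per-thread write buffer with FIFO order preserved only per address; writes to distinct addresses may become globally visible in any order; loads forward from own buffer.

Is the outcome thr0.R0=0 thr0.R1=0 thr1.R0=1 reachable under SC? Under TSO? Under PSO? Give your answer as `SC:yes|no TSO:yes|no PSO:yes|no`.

outcome vector order: (thr0.R0,thr0.R1,thr1.R0)
under SC → <0 0 0>, <0 0 1>, <0 1 0>, <0 1 1>, <0 2 0>, <0 2 1>, <1 1 0>, <1 1 1>, <1 2 0>, <1 2 1>
under TSO → <0 0 0>, <0 0 1>, <0 1 0>, <0 1 1>, <0 2 0>, <0 2 1>, <1 1 0>, <1 1 1>, <1 2 0>, <1 2 1>
under PSO → <0 0 0>, <0 0 1>, <0 1 0>, <0 1 1>, <0 2 0>, <0 2 1>, <1 0 0>, <1 0 1>, <1 1 0>, <1 1 1>, <1 2 0>, <1 2 1>
target <0 0 1> ∈ {SC,TSO,PSO}

SC:yes TSO:yes PSO:yes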